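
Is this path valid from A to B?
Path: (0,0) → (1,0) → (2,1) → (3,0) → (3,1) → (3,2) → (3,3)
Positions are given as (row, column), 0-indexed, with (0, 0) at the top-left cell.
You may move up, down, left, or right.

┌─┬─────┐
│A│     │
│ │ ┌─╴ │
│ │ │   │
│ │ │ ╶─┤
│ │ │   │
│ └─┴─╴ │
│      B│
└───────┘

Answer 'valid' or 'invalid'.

Checking path validity:
Result: Invalid move at step 2: cannot move from (1, 0) to (2, 1).

invalid

Correct solution:

┌─┬─────┐
│A│     │
│ │ ┌─╴ │
│↓│ │   │
│ │ │ ╶─┤
│↓│ │   │
│ └─┴─╴ │
│↳ → → B│
└───────┘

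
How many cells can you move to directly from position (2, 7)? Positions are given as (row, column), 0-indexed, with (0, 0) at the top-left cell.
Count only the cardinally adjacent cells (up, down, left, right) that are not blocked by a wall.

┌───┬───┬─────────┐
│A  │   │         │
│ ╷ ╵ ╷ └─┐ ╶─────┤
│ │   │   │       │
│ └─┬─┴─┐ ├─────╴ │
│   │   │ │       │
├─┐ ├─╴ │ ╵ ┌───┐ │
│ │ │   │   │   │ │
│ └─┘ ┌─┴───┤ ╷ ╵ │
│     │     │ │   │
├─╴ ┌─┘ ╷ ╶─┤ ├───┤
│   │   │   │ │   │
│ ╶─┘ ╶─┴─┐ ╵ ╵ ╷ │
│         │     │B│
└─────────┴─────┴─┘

Checking passable neighbors of (2, 7):
Neighbors: (2, 6), (2, 8)
Count: 2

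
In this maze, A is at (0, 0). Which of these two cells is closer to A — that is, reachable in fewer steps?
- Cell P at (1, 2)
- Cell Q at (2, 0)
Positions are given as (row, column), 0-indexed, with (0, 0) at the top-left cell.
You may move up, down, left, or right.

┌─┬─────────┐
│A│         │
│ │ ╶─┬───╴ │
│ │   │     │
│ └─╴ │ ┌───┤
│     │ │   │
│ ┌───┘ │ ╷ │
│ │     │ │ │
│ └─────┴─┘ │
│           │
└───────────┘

Shortest path A → P at (1, 2): 5 steps
Shortest path A → Q at (2, 0): 2 steps

Q is closer (2 steps vs 5 steps).

Path to P:

┌─┬─────────┐
│A│         │
│ │ ╶─┬───╴ │
│↓│  P│     │
│ └─╴ │ ┌───┤
│↳ → ↑│ │   │
│ ┌───┘ │ ╷ │
│ │     │ │ │
│ └─────┴─┘ │
│           │
└───────────┘

Path to Q:

┌─┬─────────┐
│A│         │
│ │ ╶─┬───╴ │
│↓│   │     │
│ └─╴ │ ┌───┤
│Q    │ │   │
│ ┌───┘ │ ╷ │
│ │     │ │ │
│ └─────┴─┘ │
│           │
└───────────┘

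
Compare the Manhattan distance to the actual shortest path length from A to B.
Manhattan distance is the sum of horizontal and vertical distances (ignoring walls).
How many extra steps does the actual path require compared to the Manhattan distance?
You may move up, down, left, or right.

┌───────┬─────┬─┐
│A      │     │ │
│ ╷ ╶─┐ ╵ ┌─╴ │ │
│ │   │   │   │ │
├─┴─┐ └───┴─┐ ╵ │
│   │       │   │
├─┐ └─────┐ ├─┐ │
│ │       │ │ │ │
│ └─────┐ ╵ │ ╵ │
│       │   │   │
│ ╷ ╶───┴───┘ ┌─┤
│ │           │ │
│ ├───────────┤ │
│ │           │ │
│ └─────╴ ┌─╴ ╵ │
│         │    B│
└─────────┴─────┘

Manhattan distance: |7 - 0| + |7 - 0| = 14
Actual path length: 34
Extra steps: 34 - 14 = 20

Solution:

┌───────┬─────┬─┐
│A → → ↓│↱ → ↓│ │
│ ╷ ╶─┐ ╵ ┌─╴ │ │
│ │   │↳ ↑│  ↓│ │
├─┴─┐ └───┴─┐ ╵ │
│   │       │↳ ↓│
├─┐ └─────┐ ├─┐ │
│ │       │ │ │↓│
│ └─────┐ ╵ │ ╵ │
│↓ ↰    │   │↓ ↲│
│ ╷ ╶───┴───┘ ┌─┤
│↓│↑ ← ← ← ← ↲│ │
│ ├───────────┤ │
│↓│      ↱ → ↓│ │
│ └─────╴ ┌─╴ ╵ │
│↳ → → → ↑│  ↳ B│
└─────────┴─────┘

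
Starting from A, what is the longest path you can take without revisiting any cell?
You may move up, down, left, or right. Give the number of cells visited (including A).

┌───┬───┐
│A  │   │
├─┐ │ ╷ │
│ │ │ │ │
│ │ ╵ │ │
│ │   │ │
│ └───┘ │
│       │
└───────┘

Finding longest simple path using DFS:
Start: (0, 0)
Longest path visits 16 cells
Path: A → right → down → down → right → up → up → right → down → down → down → left → left → left → up → up

Solution:

┌───┬───┐
│A ↓│↱ ↓│
├─┐ │ ╷ │
│B│↓│↑│↓│
│ │ ╵ │ │
│↑│↳ ↑│↓│
│ └───┘ │
│↑ ← ← ↲│
└───────┘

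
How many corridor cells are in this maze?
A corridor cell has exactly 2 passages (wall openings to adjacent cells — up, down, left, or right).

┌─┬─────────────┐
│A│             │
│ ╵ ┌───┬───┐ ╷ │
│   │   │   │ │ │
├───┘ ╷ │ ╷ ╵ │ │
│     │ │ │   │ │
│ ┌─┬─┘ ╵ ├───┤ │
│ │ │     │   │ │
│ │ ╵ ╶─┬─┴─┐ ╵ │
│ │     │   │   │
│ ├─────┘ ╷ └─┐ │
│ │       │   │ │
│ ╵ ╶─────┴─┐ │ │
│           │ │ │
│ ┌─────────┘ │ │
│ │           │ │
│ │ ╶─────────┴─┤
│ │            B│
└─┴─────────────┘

Counting cells with exactly 2 passages:
Total corridor cells: 58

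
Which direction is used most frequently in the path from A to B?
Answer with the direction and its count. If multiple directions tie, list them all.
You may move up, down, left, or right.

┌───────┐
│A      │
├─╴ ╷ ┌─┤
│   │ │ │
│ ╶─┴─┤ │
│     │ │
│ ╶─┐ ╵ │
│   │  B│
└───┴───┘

Directions: right, down, left, down, right, right, down, right
Counts: {'right': 4, 'down': 3, 'left': 1}
Most common: right (4 times)

Solution:

┌───────┐
│A ↓    │
├─╴ ╷ ┌─┤
│↓ ↲│ │ │
│ ╶─┴─┤ │
│↳ → ↓│ │
│ ╶─┐ ╵ │
│   │↳ B│
└───┴───┘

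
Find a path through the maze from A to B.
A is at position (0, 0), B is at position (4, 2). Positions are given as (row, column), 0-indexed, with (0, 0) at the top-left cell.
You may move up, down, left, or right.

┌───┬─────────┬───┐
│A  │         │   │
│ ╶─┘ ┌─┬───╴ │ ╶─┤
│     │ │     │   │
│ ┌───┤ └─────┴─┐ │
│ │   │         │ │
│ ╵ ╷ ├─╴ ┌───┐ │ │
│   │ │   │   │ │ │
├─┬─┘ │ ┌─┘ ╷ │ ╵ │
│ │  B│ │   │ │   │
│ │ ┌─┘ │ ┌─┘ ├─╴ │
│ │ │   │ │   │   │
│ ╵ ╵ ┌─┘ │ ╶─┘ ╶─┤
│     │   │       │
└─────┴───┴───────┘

Finding the shortest path from (0, 0) to (4, 2):
Path length: 8 steps
Directions: down → down → down → right → up → right → down → down

Solution:

┌───┬─────────┬───┐
│A  │         │   │
│ ╶─┘ ┌─┬───╴ │ ╶─┤
│↓    │ │     │   │
│ ┌───┤ └─────┴─┐ │
│↓│↱ ↓│         │ │
│ ╵ ╷ ├─╴ ┌───┐ │ │
│↳ ↑│↓│   │   │ │ │
├─┬─┘ │ ┌─┘ ╷ │ ╵ │
│ │  B│ │   │ │   │
│ │ ┌─┘ │ ┌─┘ ├─╴ │
│ │ │   │ │   │   │
│ ╵ ╵ ┌─┘ │ ╶─┘ ╶─┤
│     │   │       │
└─────┴───┴───────┘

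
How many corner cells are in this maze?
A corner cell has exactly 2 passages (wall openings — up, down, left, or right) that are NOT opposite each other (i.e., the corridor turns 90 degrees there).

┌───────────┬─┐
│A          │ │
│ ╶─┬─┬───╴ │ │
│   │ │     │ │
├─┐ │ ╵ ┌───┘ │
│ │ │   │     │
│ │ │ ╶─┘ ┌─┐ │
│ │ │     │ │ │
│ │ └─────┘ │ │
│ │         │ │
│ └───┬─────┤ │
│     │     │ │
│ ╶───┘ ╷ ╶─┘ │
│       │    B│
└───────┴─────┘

Counting corner cells (2 non-opposite passages):
Total corners: 17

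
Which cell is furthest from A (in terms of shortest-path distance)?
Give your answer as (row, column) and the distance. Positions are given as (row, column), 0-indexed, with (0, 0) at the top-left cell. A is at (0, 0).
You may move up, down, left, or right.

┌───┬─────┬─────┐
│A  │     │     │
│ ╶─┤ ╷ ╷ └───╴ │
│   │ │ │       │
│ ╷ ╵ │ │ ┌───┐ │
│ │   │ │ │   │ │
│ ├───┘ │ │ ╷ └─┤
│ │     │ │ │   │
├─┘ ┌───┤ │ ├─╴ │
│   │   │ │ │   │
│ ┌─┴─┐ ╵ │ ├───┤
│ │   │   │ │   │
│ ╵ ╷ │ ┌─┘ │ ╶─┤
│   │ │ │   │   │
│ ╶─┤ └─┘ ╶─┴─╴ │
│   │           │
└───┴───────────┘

Computing BFS distances from A to all cells:
Furthest cell: (4, 6)
Distance: 34 steps

Path from A to the furthest cell:

┌───┬─────┬─────┐
│A  │↱ ↓  │     │
│ ╶─┤ ╷ ╷ └───╴ │
│↳ ↓│↑│↓│       │
│ ╷ ╵ │ │ ┌───┐ │
│ │↳ ↑│↓│ │↱ ↓│ │
│ ├───┘ │ │ ╷ └─┤
│ │↓ ← ↲│ │↑│↳ ↓│
├─┘ ┌───┤ │ ├─╴ │
│↓ ↲│   │ │↑│B ↲│
│ ┌─┴─┐ ╵ │ ├───┤
│↓│↱ ↓│   │↑│   │
│ ╵ ╷ │ ┌─┘ │ ╶─┤
│↳ ↑│↓│ │↱ ↑│   │
│ ╶─┤ └─┘ ╶─┴─╴ │
│   │↳ → ↑      │
└───┴───────────┘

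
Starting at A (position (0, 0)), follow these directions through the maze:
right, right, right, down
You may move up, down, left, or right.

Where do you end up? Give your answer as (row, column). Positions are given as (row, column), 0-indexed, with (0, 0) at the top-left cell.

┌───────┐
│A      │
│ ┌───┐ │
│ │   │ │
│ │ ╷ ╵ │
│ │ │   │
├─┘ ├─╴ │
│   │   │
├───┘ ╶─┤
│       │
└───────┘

Following directions step by step:
Start: (0, 0)
  right: (0, 0) → (0, 1)
  right: (0, 1) → (0, 2)
  right: (0, 2) → (0, 3)
  down: (0, 3) → (1, 3)
Final position: (1, 3)

Path taken:

┌───────┐
│A → → ↓│
│ ┌───┐ │
│ │   │B│
│ │ ╷ ╵ │
│ │ │   │
├─┘ ├─╴ │
│   │   │
├───┘ ╶─┤
│       │
└───────┘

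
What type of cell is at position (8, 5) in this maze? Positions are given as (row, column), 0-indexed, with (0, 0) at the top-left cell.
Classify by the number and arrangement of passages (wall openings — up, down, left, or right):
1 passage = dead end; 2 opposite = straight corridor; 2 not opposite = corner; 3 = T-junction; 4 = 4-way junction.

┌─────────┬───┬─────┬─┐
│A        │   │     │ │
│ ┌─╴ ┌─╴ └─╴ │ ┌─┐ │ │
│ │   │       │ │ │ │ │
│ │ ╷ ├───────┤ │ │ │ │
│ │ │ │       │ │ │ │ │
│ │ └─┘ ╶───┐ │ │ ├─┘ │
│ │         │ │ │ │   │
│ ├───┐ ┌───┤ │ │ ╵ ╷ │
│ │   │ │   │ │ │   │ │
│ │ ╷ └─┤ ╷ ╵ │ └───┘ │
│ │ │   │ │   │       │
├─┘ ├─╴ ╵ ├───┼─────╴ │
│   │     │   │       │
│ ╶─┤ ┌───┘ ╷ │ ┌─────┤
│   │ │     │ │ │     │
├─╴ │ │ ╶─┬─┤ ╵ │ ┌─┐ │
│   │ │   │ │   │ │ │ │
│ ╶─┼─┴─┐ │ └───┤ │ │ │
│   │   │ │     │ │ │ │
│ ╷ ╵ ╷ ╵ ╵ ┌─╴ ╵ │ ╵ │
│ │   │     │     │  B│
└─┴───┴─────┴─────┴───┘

Checking cell at (8, 5):
Number of passages: 1
Cell type: dead end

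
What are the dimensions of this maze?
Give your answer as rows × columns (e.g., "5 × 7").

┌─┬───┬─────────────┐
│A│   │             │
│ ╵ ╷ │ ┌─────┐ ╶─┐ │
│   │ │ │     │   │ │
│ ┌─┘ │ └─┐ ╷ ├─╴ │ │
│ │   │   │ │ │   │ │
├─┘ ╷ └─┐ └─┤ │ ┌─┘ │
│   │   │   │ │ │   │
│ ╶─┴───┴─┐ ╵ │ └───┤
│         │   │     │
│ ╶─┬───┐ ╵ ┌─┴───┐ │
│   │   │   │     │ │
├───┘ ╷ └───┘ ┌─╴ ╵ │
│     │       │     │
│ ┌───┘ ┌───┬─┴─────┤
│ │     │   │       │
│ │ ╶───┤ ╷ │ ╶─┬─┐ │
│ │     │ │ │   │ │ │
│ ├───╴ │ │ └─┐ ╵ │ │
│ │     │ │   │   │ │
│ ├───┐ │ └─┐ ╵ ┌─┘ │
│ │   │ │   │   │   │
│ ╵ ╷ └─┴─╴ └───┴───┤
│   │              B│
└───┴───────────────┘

Counting the maze dimensions:
Rows (vertical): 12
Columns (horizontal): 10
Dimensions: 12 × 10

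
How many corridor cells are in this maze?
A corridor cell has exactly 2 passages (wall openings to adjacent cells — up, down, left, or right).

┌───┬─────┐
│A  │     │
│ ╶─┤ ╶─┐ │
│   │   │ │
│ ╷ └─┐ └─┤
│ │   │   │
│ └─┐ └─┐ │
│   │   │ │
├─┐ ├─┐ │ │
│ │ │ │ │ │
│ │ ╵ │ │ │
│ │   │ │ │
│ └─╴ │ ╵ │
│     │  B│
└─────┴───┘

Counting cells with exactly 2 passages:
Total corridor cells: 29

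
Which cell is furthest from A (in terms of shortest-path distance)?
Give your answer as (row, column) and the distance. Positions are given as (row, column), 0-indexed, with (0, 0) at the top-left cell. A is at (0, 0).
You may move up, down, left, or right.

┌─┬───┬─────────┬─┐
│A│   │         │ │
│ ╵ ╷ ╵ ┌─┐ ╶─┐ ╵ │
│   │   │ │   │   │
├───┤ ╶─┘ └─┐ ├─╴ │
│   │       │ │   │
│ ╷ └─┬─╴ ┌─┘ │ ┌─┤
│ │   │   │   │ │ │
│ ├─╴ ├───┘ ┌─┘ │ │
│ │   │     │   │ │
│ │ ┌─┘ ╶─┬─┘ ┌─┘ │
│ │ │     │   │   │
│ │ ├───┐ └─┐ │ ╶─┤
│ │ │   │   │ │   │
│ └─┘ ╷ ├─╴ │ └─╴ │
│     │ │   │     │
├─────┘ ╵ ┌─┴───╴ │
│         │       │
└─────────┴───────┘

Computing BFS distances from A to all cells:
Furthest cell: (6, 1)
Distance: 43 steps

Path from A to the furthest cell:

┌─┬───┬─────────┬─┐
│A│↱ ↓│↱ → ↓    │ │
│ ╵ ╷ ╵ ┌─┐ ╶─┐ ╵ │
│↳ ↑│↳ ↑│ │↳ ↓│   │
├───┤ ╶─┘ └─┐ ├─╴ │
│↱ ↓│       │↓│   │
│ ╷ └─┬─╴ ┌─┘ │ ┌─┤
│↑│↳ ↓│   │↓ ↲│ │ │
│ ├─╴ ├───┘ ┌─┘ │ │
│↑│↓ ↲│↓ ← ↲│   │ │
│ │ ┌─┘ ╶─┬─┘ ┌─┘ │
│↑│↓│  ↳ ↓│   │   │
│ │ ├───┐ └─┐ │ ╶─┤
│↑│B│↓ ↰│↳ ↓│ │   │
│ └─┘ ╷ ├─╴ │ └─╴ │
│↑ ← ↲│↑│↓ ↲│     │
├─────┘ ╵ ┌─┴───╴ │
│      ↑ ↲│       │
└─────────┴───────┘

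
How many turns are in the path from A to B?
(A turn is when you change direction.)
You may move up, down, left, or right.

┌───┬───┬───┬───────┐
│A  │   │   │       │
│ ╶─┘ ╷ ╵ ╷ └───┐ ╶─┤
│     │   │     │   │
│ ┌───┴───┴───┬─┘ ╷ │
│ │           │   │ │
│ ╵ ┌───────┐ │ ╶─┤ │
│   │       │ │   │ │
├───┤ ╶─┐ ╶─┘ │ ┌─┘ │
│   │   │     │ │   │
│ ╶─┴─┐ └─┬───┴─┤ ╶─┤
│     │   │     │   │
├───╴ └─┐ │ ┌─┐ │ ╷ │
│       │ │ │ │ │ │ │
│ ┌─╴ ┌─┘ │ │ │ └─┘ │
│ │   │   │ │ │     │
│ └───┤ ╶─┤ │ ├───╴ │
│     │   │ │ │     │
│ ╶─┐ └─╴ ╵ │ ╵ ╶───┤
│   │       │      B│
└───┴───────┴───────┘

Directions: down, down, down, right, up, right, right, right, right, right, down, down, left, left, up, left, left, down, right, down, right, down, down, left, down, right, down, right, up, up, up, up, right, right, down, down, right, right, down, left, left, down, right, right
Number of turns: 25

Solution:

┌───┬───┬───┬───────┐
│A  │   │   │       │
│ ╶─┘ ╷ ╵ ╷ └───┐ ╶─┤
│↓    │   │     │   │
│ ┌───┴───┴───┬─┘ ╷ │
│↓│↱ → → → → ↓│   │ │
│ ╵ ┌───────┐ │ ╶─┤ │
│↳ ↑│↓ ← ↰  │↓│   │ │
├───┤ ╶─┐ ╶─┘ │ ┌─┘ │
│   │↳ ↓│↑ ← ↲│ │   │
│ ╶─┴─┐ └─┬───┴─┤ ╶─┤
│     │↳ ↓│↱ → ↓│   │
├───╴ └─┐ │ ┌─┐ │ ╷ │
│       │↓│↑│ │↓│ │ │
│ ┌─╴ ┌─┘ │ │ │ └─┘ │
│ │   │↓ ↲│↑│ │↳ → ↓│
│ └───┤ ╶─┤ │ ├───╴ │
│     │↳ ↓│↑│ │↓ ← ↲│
│ ╶─┐ └─╴ ╵ │ ╵ ╶───┤
│   │    ↳ ↑│  ↳ → B│
└───┴───────┴───────┘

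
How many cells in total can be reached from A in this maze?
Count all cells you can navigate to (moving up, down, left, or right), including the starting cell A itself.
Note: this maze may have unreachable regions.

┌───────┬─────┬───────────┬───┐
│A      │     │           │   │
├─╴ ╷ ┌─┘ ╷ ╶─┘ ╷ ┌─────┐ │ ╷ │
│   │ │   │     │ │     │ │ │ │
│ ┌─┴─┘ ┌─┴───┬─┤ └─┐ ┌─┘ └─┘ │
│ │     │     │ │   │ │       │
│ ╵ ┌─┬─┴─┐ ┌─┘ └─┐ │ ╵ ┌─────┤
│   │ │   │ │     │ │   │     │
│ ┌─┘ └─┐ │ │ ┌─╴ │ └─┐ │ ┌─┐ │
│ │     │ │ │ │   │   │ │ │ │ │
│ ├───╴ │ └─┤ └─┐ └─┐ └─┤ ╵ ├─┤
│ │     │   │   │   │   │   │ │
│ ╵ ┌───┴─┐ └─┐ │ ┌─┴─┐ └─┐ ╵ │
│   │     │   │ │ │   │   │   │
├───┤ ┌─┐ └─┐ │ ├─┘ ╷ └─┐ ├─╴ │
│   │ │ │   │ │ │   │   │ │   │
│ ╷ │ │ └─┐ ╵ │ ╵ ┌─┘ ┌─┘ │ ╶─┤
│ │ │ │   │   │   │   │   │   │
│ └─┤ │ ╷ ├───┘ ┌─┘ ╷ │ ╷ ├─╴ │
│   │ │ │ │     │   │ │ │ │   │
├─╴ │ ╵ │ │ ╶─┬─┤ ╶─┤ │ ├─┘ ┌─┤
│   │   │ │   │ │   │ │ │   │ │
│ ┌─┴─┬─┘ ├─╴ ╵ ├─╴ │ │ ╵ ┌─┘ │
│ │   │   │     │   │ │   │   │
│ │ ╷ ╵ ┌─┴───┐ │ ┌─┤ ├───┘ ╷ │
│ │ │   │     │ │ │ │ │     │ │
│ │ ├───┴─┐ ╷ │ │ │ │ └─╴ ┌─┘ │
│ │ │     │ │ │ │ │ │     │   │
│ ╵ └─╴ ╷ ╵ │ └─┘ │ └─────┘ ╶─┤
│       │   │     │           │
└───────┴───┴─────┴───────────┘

Using BFS/flood-fill to find all reachable cells from A:
Maze size: 15 × 15 = 225 total cells
134 cell(s) are walled off and cannot be reached from A.
Reachable cells: 91

Reachable region (· marks reachable cells):

┌───────┬─────┬───────────┬───┐
│A · · ·│· · ·│· · · · · ·│· ·│
├─╴ ╷ ┌─┘ ╷ ╶─┘ ╷ ┌─────┐ │ ╷ │
│· ·│·│· ·│· · ·│·│· · ·│·│·│·│
│ ┌─┴─┘ ┌─┴───┬─┤ └─┐ ┌─┘ └─┘ │
│·│· · ·│     │ │· ·│·│· · · ·│
│ ╵ ┌─┬─┴─┐ ┌─┘ └─┐ │ ╵ ┌─────┤
│· ·│·│   │ │     │·│· ·│· · ·│
│ ┌─┘ └─┐ │ │ ┌─╴ │ └─┐ │ ┌─┐ │
│·│· · ·│ │ │ │   │· ·│·│·│·│·│
│ ├───╴ │ └─┤ └─┐ └─┐ └─┤ ╵ ├─┤
│·│· · ·│   │   │   │· ·│· ·│·│
│ ╵ ┌───┴─┐ └─┐ │ ┌─┴─┐ └─┐ ╵ │
│· ·│     │   │ │ │   │· ·│· ·│
├───┤ ┌─┐ └─┐ │ ├─┘ ╷ └─┐ ├─╴ │
│   │ │ │   │ │ │   │   │·│· ·│
│ ╷ │ │ └─┐ ╵ │ ╵ ┌─┘ ┌─┘ │ ╶─┤
│ │ │ │   │   │   │   │· ·│· ·│
│ └─┤ │ ╷ ├───┘ ┌─┘ ╷ │ ╷ ├─╴ │
│   │ │ │ │     │   │ │·│·│· ·│
├─╴ │ ╵ │ │ ╶─┬─┤ ╶─┤ │ ├─┘ ┌─┤
│   │   │ │   │ │   │ │·│· ·│ │
│ ┌─┴─┬─┘ ├─╴ ╵ ├─╴ │ │ ╵ ┌─┘ │
│ │   │   │     │   │ │· ·│   │
│ │ ╷ ╵ ┌─┴───┐ │ ┌─┤ ├───┘ ╷ │
│ │ │   │     │ │ │ │ │     │ │
│ │ ├───┴─┐ ╷ │ │ │ │ └─╴ ┌─┘ │
│ │ │     │ │ │ │ │ │     │   │
│ ╵ └─╴ ╷ ╵ │ └─┘ │ └─────┘ ╶─┤
│       │   │     │           │
└───────┴───┴─────┴───────────┘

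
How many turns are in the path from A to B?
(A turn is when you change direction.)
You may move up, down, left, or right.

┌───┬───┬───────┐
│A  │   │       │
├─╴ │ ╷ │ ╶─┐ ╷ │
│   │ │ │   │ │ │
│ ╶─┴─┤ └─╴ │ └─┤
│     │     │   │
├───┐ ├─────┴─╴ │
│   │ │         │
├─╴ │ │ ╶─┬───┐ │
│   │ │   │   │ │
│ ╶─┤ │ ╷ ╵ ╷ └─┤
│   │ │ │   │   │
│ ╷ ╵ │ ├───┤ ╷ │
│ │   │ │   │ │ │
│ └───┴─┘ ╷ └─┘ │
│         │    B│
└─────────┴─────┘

Directions: right, down, left, down, right, right, down, down, down, down, left, up, left, down, down, right, right, right, right, up, right, down, right, right
Number of turns: 14

Solution:

┌───┬───┬───────┐
│A ↓│   │       │
├─╴ │ ╷ │ ╶─┐ ╷ │
│↓ ↲│ │ │   │ │ │
│ ╶─┴─┤ └─╴ │ └─┤
│↳ → ↓│     │   │
├───┐ ├─────┴─╴ │
│   │↓│         │
├─╴ │ │ ╶─┬───┐ │
│   │↓│   │   │ │
│ ╶─┤ │ ╷ ╵ ╷ └─┤
│↓ ↰│↓│ │   │   │
│ ╷ ╵ │ ├───┤ ╷ │
│↓│↑ ↲│ │↱ ↓│ │ │
│ └───┴─┘ ╷ └─┘ │
│↳ → → → ↑│↳ → B│
└─────────┴─────┘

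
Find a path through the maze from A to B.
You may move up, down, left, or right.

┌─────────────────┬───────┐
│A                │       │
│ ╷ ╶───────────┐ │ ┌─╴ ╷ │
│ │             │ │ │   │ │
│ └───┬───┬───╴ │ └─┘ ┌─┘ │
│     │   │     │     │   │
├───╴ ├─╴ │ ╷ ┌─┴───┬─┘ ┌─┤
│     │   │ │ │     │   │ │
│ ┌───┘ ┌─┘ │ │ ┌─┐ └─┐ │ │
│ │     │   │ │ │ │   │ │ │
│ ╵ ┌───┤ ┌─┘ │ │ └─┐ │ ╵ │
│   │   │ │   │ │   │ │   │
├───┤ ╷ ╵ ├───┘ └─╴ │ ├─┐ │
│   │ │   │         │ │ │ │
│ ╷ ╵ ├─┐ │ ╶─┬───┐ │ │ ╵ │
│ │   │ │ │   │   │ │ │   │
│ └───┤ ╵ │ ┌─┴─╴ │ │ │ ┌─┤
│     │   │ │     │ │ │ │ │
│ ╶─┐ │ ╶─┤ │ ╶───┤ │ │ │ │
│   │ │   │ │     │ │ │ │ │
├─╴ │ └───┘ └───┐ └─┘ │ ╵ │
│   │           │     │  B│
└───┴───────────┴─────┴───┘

Finding the shortest path through the maze:
Path length: 30 steps
Directions: right → right → right → right → right → right → right → right → down → down → right → right → up → right → up → right → down → down → left → down → down → down → right → down → down → left → down → down → down → right

Solution:

┌─────────────────┬───────┐
│A → → → → → → → ↓│    ↱ ↓│
│ ╷ ╶───────────┐ │ ┌─╴ ╷ │
│ │             │↓│ │↱ ↑│↓│
│ └───┬───┬───╴ │ └─┘ ┌─┘ │
│     │   │     │↳ → ↑│↓ ↲│
├───╴ ├─╴ │ ╷ ┌─┴───┬─┘ ┌─┤
│     │   │ │ │     │  ↓│ │
│ ┌───┘ ┌─┘ │ │ ┌─┐ └─┐ │ │
│ │     │   │ │ │ │   │↓│ │
│ ╵ ┌───┤ ┌─┘ │ │ └─┐ │ ╵ │
│   │   │ │   │ │   │ │↳ ↓│
├───┤ ╷ ╵ ├───┘ └─╴ │ ├─┐ │
│   │ │   │         │ │ │↓│
│ ╷ ╵ ├─┐ │ ╶─┬───┐ │ │ ╵ │
│ │   │ │ │   │   │ │ │↓ ↲│
│ └───┤ ╵ │ ┌─┴─╴ │ │ │ ┌─┤
│     │   │ │     │ │ │↓│ │
│ ╶─┐ │ ╶─┤ │ ╶───┤ │ │ │ │
│   │ │   │ │     │ │ │↓│ │
├─╴ │ └───┘ └───┐ └─┘ │ ╵ │
│   │           │     │↳ B│
└───┴───────────┴─────┴───┘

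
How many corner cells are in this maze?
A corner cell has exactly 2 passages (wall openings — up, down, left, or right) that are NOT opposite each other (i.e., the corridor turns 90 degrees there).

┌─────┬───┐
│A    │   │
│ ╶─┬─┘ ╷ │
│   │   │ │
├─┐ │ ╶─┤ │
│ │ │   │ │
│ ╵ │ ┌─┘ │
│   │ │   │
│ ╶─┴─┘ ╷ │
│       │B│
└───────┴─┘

Counting corner cells (2 non-opposite passages):
Total corners: 11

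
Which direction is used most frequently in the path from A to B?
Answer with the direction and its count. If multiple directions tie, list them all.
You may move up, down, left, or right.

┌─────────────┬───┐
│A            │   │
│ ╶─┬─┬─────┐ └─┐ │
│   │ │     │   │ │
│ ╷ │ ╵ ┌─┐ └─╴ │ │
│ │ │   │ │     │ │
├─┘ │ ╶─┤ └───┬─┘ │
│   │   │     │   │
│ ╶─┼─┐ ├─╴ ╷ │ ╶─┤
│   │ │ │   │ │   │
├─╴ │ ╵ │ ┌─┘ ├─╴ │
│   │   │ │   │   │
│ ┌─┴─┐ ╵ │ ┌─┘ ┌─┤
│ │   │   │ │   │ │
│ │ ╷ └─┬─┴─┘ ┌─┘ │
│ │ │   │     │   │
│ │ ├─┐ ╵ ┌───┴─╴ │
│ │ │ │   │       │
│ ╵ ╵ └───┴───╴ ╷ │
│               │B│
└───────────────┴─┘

Directions: down, right, down, down, left, down, right, down, left, down, down, down, down, right, right, right, right, right, right, right, up, right, down
Counts: {'down': 10, 'right': 10, 'left': 2, 'up': 1}
Most common: down and right (tied at 10 times each)

Solution:

┌─────────────┬───┐
│A            │   │
│ ╶─┬─┬─────┐ └─┐ │
│↳ ↓│ │     │   │ │
│ ╷ │ ╵ ┌─┐ └─╴ │ │
│ │↓│   │ │     │ │
├─┘ │ ╶─┤ └───┬─┘ │
│↓ ↲│   │     │   │
│ ╶─┼─┐ ├─╴ ╷ │ ╶─┤
│↳ ↓│ │ │   │ │   │
├─╴ │ ╵ │ ┌─┘ ├─╴ │
│↓ ↲│   │ │   │   │
│ ┌─┴─┐ ╵ │ ┌─┘ ┌─┤
│↓│   │   │ │   │ │
│ │ ╷ └─┬─┴─┘ ┌─┘ │
│↓│ │   │     │   │
│ │ ├─┐ ╵ ┌───┴─╴ │
│↓│ │ │   │    ↱ ↓│
│ ╵ ╵ └───┴───╴ ╷ │
│↳ → → → → → → ↑│B│
└───────────────┴─┘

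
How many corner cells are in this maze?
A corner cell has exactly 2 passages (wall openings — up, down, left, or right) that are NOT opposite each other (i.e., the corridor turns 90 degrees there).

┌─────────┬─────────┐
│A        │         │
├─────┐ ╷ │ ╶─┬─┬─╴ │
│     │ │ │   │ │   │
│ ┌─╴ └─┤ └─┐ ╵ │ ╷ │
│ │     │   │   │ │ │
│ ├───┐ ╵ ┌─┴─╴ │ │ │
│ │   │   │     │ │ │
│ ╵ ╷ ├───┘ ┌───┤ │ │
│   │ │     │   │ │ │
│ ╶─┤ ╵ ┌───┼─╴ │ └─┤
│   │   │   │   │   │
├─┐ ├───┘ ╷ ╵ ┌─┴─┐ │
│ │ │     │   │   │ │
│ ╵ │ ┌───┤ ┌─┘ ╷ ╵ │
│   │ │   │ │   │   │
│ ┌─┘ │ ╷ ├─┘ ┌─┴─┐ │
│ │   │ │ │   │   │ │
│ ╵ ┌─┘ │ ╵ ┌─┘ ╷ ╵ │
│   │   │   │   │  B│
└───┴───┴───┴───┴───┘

Counting corner cells (2 non-opposite passages):
Total corners: 55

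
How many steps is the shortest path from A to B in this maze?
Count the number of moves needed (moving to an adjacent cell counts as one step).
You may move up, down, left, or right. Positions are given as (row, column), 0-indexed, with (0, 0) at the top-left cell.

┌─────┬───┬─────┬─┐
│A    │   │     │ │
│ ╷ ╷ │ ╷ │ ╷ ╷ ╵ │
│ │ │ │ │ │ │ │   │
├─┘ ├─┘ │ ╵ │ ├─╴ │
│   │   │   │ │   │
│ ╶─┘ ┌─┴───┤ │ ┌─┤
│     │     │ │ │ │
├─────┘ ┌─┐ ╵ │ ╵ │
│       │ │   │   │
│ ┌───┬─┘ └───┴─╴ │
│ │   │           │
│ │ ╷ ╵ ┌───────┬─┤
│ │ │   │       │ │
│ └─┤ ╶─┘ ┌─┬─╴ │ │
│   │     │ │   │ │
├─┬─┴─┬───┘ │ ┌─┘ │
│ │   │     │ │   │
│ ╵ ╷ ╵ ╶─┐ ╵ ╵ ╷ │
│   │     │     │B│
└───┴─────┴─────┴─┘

Using BFS to find shortest path:
Start: (0, 0), End: (9, 8)
Path found:
(0,0) → (0,1) → (1,1) → (2,1) → (2,0) → (3,0) → (3,1) → (3,2) → (2,2) → (2,3) → (1,3) → (0,3) → (0,4) → (1,4) → (2,4) → (2,5) → (1,5) → (0,5) → (0,6) → (0,7) → (1,7) → (1,8) → (2,8) → (2,7) → (3,7) → (4,7) → (4,8) → (5,8) → (5,7) → (5,6) → (5,5) → (5,4) → (5,3) → (6,3) → (6,2) → (7,2) → (7,3) → (7,4) → (6,4) → (6,5) → (6,6) → (6,7) → (7,7) → (7,6) → (8,6) → (9,6) → (9,7) → (8,7) → (8,8) → (9,8)
Number of steps: 49

Solution:

┌─────┬───┬─────┬─┐
│A ↓  │↱ ↓│↱ → ↓│ │
│ ╷ ╷ │ ╷ │ ╷ ╷ ╵ │
│ │↓│ │↑│↓│↑│ │↳ ↓│
├─┘ ├─┘ │ ╵ │ ├─╴ │
│↓ ↲│↱ ↑│↳ ↑│ │↓ ↲│
│ ╶─┘ ┌─┴───┤ │ ┌─┤
│↳ → ↑│     │ │↓│ │
├─────┘ ┌─┐ ╵ │ ╵ │
│       │ │   │↳ ↓│
│ ┌───┬─┘ └───┴─╴ │
│ │   │↓ ← ← ← ← ↲│
│ │ ╷ ╵ ┌───────┬─┤
│ │ │↓ ↲│↱ → → ↓│ │
│ └─┤ ╶─┘ ┌─┬─╴ │ │
│   │↳ → ↑│ │↓ ↲│ │
├─┬─┴─┬───┘ │ ┌─┘ │
│ │   │     │↓│↱ ↓│
│ ╵ ╷ ╵ ╶─┐ ╵ ╵ ╷ │
│   │     │  ↳ ↑│B│
└───┴─────┴─────┴─┘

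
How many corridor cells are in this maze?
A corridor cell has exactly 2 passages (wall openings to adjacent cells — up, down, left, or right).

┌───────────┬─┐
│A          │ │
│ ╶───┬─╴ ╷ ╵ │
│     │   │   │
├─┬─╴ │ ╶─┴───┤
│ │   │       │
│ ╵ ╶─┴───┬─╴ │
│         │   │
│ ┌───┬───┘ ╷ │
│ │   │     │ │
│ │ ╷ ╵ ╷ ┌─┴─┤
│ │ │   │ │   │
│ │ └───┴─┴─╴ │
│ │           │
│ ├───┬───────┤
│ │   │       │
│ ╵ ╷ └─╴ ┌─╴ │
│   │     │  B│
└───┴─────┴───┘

Counting cells with exactly 2 passages:
Total corridor cells: 49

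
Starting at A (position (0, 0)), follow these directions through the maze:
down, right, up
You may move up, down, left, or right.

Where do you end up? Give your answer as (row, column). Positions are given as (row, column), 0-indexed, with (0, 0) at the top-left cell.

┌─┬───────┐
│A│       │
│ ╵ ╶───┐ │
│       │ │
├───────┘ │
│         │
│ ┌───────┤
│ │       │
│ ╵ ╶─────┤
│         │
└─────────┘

Following directions step by step:
Start: (0, 0)
  down: (0, 0) → (1, 0)
  right: (1, 0) → (1, 1)
  up: (1, 1) → (0, 1)
Final position: (0, 1)

Path taken:

┌─┬───────┐
│A│B      │
│ ╵ ╶───┐ │
│↳ ↑    │ │
├───────┘ │
│         │
│ ┌───────┤
│ │       │
│ ╵ ╶─────┤
│         │
└─────────┘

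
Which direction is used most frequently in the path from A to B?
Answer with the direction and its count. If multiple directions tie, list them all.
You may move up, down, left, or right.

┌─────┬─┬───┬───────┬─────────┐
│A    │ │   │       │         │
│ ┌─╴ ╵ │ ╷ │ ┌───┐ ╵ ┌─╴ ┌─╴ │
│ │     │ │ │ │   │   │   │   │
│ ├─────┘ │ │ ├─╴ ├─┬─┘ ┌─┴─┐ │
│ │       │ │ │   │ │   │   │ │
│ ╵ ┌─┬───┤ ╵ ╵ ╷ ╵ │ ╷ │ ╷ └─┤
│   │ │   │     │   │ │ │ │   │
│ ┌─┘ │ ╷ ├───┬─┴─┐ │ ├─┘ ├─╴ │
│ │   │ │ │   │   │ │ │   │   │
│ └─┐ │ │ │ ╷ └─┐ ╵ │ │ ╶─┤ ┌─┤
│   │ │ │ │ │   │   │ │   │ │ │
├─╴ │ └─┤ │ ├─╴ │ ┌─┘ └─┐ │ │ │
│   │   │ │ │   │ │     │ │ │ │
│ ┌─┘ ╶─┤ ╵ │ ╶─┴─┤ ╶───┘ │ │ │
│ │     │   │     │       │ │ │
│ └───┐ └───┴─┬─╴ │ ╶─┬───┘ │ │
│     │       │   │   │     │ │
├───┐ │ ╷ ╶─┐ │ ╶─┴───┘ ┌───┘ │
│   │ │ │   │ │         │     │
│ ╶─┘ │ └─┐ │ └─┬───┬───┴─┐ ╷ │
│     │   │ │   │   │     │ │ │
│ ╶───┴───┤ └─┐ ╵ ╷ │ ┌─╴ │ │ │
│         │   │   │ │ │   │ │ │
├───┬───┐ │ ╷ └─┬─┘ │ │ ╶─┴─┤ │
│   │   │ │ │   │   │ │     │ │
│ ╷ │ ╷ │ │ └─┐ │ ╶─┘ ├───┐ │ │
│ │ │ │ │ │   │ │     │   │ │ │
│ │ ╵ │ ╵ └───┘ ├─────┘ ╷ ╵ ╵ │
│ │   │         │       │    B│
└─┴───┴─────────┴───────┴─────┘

Directions: down, down, down, down, down, right, down, left, down, down, right, right, down, down, left, left, down, right, right, right, right, down, down, down, right, right, right, up, up, left, up, left, up, up, left, up, right, right, down, down, right, down, right, up, right, down, down, left, down, right, right, up, up, up, right, right, down, left, down, right, right, down, down, right
Counts: {'down': 24, 'right': 22, 'left': 8, 'up': 10}
Most common: down (24 times)

Solution:

┌─────┬─┬───┬───────┬─────────┐
│A    │ │   │       │         │
│ ┌─╴ ╵ │ ╷ │ ┌───┐ ╵ ┌─╴ ┌─╴ │
│↓│     │ │ │ │   │   │   │   │
│ ├─────┘ │ │ ├─╴ ├─┬─┘ ┌─┴─┐ │
│↓│       │ │ │   │ │   │   │ │
│ ╵ ┌─┬───┤ ╵ ╵ ╷ ╵ │ ╷ │ ╷ └─┤
│↓  │ │   │     │   │ │ │ │   │
│ ┌─┘ │ ╷ ├───┬─┴─┐ │ ├─┘ ├─╴ │
│↓│   │ │ │   │   │ │ │   │   │
│ └─┐ │ │ │ ╷ └─┐ ╵ │ │ ╶─┤ ┌─┤
│↳ ↓│ │ │ │ │   │   │ │   │ │ │
├─╴ │ └─┤ │ ├─╴ │ ┌─┘ └─┐ │ │ │
│↓ ↲│   │ │ │   │ │     │ │ │ │
│ ┌─┘ ╶─┤ ╵ │ ╶─┴─┤ ╶───┘ │ │ │
│↓│     │   │     │       │ │ │
│ └───┐ └───┴─┬─╴ │ ╶─┬───┘ │ │
│↳ → ↓│  ↱ → ↓│   │   │     │ │
├───┐ │ ╷ ╶─┐ │ ╶─┴───┘ ┌───┘ │
│   │↓│ │↑ ↰│↓│         │     │
│ ╶─┘ │ └─┐ │ └─┬───┬───┴─┐ ╷ │
│↓ ← ↲│   │↑│↳ ↓│↱ ↓│↱ → ↓│ │ │
│ ╶───┴───┤ └─┐ ╵ ╷ │ ┌─╴ │ │ │
│↳ → → → ↓│↑ ↰│↳ ↑│↓│↑│↓ ↲│ │ │
├───┬───┐ │ ╷ └─┬─┘ │ │ ╶─┴─┤ │
│   │   │↓│ │↑ ↰│↓ ↲│↑│↳ → ↓│ │
│ ╷ │ ╷ │ │ └─┐ │ ╶─┘ ├───┐ │ │
│ │ │ │ │↓│   │↑│↳ → ↑│   │↓│ │
│ │ ╵ │ ╵ └───┘ ├─────┘ ╷ ╵ ╵ │
│ │   │  ↳ → → ↑│       │  ↳ B│
└─┴───┴─────────┴───────┴─────┘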